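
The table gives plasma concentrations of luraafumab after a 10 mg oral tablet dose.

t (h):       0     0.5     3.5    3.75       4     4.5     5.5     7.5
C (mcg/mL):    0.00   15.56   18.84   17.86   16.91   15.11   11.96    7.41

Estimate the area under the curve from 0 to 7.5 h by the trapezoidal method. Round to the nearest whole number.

Trapezoidal AUC_0→7.5:
  [0→0.5]: (0.00+15.56)/2 × 0.5 = 3.89
  [0.5→3.5]: (15.56+18.84)/2 × 3 = 51.6
  [3.5→3.75]: (18.84+17.86)/2 × 0.25 = 4.5875
  [3.75→4]: (17.86+16.91)/2 × 0.25 = 4.34625
  [4→4.5]: (16.91+15.11)/2 × 0.5 = 8.005
  [4.5→5.5]: (15.11+11.96)/2 × 1 = 13.535
  [5.5→7.5]: (11.96+7.41)/2 × 2 = 19.37
  Sum = 105.33375 mcg/mL·h

AUC = 105 mcg/mL·h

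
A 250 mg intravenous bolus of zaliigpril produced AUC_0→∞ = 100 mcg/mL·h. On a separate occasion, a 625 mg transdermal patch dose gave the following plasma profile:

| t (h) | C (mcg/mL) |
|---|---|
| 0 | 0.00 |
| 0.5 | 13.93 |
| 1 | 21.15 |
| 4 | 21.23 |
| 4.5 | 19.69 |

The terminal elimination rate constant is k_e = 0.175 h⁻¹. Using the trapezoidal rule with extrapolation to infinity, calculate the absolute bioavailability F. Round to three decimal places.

F = 0.794

Trapezoidal AUC_0→4.5 (transdermal patch):
  [0→0.5]: (0.00+13.93)/2 × 0.5 = 3.4825
  [0.5→1]: (13.93+21.15)/2 × 0.5 = 8.77
  [1→4]: (21.15+21.23)/2 × 3 = 63.57
  [4→4.5]: (21.23+19.69)/2 × 0.5 = 10.23
  Sum = 86.0525 mcg/mL·h
Tail: C_last/k_e = 19.69/0.175 = 112.514
AUC_0→∞ (transdermal patch) = 86.0525 + 112.514 = 198.5665 mcg/mL·h
F = (AUC_ev/D_ev)/(AUC_iv/D_iv) = (198.5665/625)/(100/250) = 0.3177064/0.4 = 0.7943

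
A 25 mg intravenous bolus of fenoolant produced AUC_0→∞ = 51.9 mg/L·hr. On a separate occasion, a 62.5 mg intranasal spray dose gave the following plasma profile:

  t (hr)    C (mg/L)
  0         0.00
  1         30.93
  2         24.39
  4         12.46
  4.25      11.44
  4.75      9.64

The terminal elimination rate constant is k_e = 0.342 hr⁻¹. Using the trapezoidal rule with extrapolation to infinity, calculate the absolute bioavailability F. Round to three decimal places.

Trapezoidal AUC_0→4.75 (intranasal spray):
  [0→1]: (0.00+30.93)/2 × 1 = 15.465
  [1→2]: (30.93+24.39)/2 × 1 = 27.66
  [2→4]: (24.39+12.46)/2 × 2 = 36.85
  [4→4.25]: (12.46+11.44)/2 × 0.25 = 2.9875
  [4.25→4.75]: (11.44+9.64)/2 × 0.5 = 5.27
  Sum = 88.2325 mg/L·hr
Tail: C_last/k_e = 9.64/0.342 = 28.187
AUC_0→∞ (intranasal spray) = 88.2325 + 28.187 = 116.4195 mg/L·hr
F = (AUC_ev/D_ev)/(AUC_iv/D_iv) = (116.4195/62.5)/(51.9/25) = 1.862712/2.076 = 0.8973

F = 0.897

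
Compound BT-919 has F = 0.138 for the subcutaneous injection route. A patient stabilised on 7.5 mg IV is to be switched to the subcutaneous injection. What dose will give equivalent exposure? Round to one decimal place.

For equal systemic exposure: F × D_ev = D_iv
D_ev = D_iv / F = 7.5 / 0.138 = 54.3478 mg

D_subcutaneous = 54.3 mg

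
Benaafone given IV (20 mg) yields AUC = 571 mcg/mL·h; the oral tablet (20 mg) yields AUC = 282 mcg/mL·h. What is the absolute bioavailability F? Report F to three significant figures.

F = (AUC_ev / D_ev) / (AUC_iv / D_iv)
  = (282/20) / (571/20)
  = 14.1 / 28.55 = 0.4939

F = 0.494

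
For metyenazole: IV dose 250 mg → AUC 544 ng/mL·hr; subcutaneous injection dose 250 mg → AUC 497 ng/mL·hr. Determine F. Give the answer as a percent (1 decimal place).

F = 91.4%

F = (AUC_ev / D_ev) / (AUC_iv / D_iv)
  = (497/250) / (544/250)
  = 1.988 / 2.176 = 0.9136
  = 91.36%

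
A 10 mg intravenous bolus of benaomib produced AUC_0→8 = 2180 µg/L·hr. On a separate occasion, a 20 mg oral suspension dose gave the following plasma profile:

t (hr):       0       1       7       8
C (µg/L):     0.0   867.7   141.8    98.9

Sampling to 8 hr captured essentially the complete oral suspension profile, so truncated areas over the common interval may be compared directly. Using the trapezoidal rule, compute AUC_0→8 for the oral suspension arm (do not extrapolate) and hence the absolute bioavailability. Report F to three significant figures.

Trapezoidal AUC_0→8 (oral suspension):
  [0→1]: (0.0+867.7)/2 × 1 = 433.85
  [1→7]: (867.7+141.8)/2 × 6 = 3028.5
  [7→8]: (141.8+98.9)/2 × 1 = 120.35
  Sum = 3582.7 µg/L·hr
F = (AUC_ev/D_ev)/(AUC_iv/D_iv) = (3582.7/20)/(2180/10) = 179.135/218 = 0.8217

F = 0.822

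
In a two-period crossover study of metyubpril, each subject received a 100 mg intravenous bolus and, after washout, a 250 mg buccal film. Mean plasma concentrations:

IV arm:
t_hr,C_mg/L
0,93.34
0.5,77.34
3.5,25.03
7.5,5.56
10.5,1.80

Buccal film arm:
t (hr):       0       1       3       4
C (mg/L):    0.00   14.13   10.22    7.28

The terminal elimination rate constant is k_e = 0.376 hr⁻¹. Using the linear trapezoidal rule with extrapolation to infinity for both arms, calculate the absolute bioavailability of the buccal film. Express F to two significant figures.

Trapezoidal AUC_0→10.5 (IV):
  [0→0.5]: (93.34+77.34)/2 × 0.5 = 42.67
  [0.5→3.5]: (77.34+25.03)/2 × 3 = 153.555
  [3.5→7.5]: (25.03+5.56)/2 × 4 = 61.18
  [7.5→10.5]: (5.56+1.80)/2 × 3 = 11.04
  Sum = 268.445 mg/L·hr
IV tail: 1.80/0.376 = 4.787; AUC_iv,0→∞ = 268.445 + 4.787 = 273.232 mg/L·hr
Trapezoidal AUC_0→4 (buccal film):
  [0→1]: (0.00+14.13)/2 × 1 = 7.065
  [1→3]: (14.13+10.22)/2 × 2 = 24.35
  [3→4]: (10.22+7.28)/2 × 1 = 8.75
  Sum = 40.165 mg/L·hr
buccal film tail: 7.28/0.376 = 19.362; AUC_ev,0→∞ = 40.165 + 19.362 = 59.527 mg/L·hr
F = (AUC_ev/D_ev)/(AUC_iv/D_iv) = (59.527/250)/(273.232/100) = 0.238108/2.73232 = 0.0871

F = 0.087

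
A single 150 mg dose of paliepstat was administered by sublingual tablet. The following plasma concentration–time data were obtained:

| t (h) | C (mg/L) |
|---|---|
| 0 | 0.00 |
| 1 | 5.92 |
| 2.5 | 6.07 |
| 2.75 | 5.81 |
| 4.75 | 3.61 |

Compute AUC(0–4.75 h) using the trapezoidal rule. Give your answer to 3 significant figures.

Trapezoidal AUC_0→4.75:
  [0→1]: (0.00+5.92)/2 × 1 = 2.96
  [1→2.5]: (5.92+6.07)/2 × 1.5 = 8.9925
  [2.5→2.75]: (6.07+5.81)/2 × 0.25 = 1.485
  [2.75→4.75]: (5.81+3.61)/2 × 2 = 9.42
  Sum = 22.8575 mg/L·h

AUC = 22.9 mg/L·h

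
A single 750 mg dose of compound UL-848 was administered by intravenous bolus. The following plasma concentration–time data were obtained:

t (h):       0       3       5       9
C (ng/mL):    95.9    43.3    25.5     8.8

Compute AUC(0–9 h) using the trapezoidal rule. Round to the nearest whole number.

AUC = 346 ng/mL·h

Trapezoidal AUC_0→9:
  [0→3]: (95.9+43.3)/2 × 3 = 208.8
  [3→5]: (43.3+25.5)/2 × 2 = 68.8
  [5→9]: (25.5+8.8)/2 × 4 = 68.6
  Sum = 346.2 ng/mL·h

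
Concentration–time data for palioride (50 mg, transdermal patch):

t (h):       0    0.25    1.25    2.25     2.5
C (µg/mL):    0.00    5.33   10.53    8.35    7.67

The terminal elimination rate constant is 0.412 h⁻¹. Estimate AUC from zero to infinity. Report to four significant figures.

Trapezoidal AUC_0→2.5:
  [0→0.25]: (0.00+5.33)/2 × 0.25 = 0.66625
  [0.25→1.25]: (5.33+10.53)/2 × 1 = 7.93
  [1.25→2.25]: (10.53+8.35)/2 × 1 = 9.44
  [2.25→2.5]: (8.35+7.67)/2 × 0.25 = 2.0025
  Sum = 20.03875 µg/mL·h
Extrapolated tail: C_last / k_e = 7.67 / 0.412 = 18.617
AUC_0→∞ = 20.03875 + 18.617 = 38.65575 µg/mL·h

AUC = 38.66 µg/mL·h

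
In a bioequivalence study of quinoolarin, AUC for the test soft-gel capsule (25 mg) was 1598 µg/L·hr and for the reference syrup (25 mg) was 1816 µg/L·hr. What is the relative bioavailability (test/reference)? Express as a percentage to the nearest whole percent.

F_rel = 88%

F_rel = (AUC_test/D_test) / (AUC_ref/D_ref)
      = (1598/25) / (1816/25)
      = 63.92 / 72.64 = 0.8800 = 88.00%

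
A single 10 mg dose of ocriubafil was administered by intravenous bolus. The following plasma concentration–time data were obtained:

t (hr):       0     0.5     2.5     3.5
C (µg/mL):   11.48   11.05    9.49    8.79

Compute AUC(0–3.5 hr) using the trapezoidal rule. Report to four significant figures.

Trapezoidal AUC_0→3.5:
  [0→0.5]: (11.48+11.05)/2 × 0.5 = 5.6325
  [0.5→2.5]: (11.05+9.49)/2 × 2 = 20.54
  [2.5→3.5]: (9.49+8.79)/2 × 1 = 9.14
  Sum = 35.3125 µg/mL·hr

AUC = 35.31 µg/mL·hr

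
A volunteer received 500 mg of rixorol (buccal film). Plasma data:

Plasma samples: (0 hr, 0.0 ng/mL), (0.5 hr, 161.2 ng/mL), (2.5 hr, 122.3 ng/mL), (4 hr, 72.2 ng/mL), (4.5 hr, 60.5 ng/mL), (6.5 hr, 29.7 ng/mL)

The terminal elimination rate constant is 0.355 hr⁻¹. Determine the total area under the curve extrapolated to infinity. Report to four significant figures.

AUC = 676.7 ng/mL·hr

Trapezoidal AUC_0→6.5:
  [0→0.5]: (0.0+161.2)/2 × 0.5 = 40.3
  [0.5→2.5]: (161.2+122.3)/2 × 2 = 283.5
  [2.5→4]: (122.3+72.2)/2 × 1.5 = 145.875
  [4→4.5]: (72.2+60.5)/2 × 0.5 = 33.175
  [4.5→6.5]: (60.5+29.7)/2 × 2 = 90.2
  Sum = 593.05 ng/mL·hr
Extrapolated tail: C_last / k_e = 29.7 / 0.355 = 83.662
AUC_0→∞ = 593.05 + 83.662 = 676.712 ng/mL·hr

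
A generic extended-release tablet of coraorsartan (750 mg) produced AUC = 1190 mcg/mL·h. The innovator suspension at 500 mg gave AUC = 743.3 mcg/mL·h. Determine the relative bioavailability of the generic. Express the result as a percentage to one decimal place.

F_rel = (AUC_test/D_test) / (AUC_ref/D_ref)
      = (1190/750) / (743.3/500)
      = 1.58667 / 1.4866 = 1.0673 = 106.73%

F_rel = 106.7%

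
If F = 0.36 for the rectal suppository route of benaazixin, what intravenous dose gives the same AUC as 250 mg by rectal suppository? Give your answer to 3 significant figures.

Systemic exposure from an extravascular dose = F × D_ev, so the equivalent IV dose is F × D_ev.
D_iv = F × D_ev = 0.36 × 250 = 90 mg

D_iv = 90.0 mg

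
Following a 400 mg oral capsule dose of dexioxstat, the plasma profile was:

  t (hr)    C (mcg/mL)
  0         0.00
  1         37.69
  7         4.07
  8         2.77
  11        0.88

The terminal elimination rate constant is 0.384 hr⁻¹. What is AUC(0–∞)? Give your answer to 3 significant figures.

AUC = 155 mcg/mL·hr

Trapezoidal AUC_0→11:
  [0→1]: (0.00+37.69)/2 × 1 = 18.845
  [1→7]: (37.69+4.07)/2 × 6 = 125.28
  [7→8]: (4.07+2.77)/2 × 1 = 3.42
  [8→11]: (2.77+0.88)/2 × 3 = 5.475
  Sum = 153.02 mcg/mL·hr
Extrapolated tail: C_last / k_e = 0.88 / 0.384 = 2.292
AUC_0→∞ = 153.02 + 2.292 = 155.312 mcg/mL·hr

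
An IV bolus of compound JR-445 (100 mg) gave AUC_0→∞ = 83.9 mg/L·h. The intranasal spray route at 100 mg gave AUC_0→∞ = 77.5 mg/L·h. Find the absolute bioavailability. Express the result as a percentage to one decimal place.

F = (AUC_ev / D_ev) / (AUC_iv / D_iv)
  = (77.5/100) / (83.9/100)
  = 0.775 / 0.839 = 0.9237
  = 92.37%

F = 92.4%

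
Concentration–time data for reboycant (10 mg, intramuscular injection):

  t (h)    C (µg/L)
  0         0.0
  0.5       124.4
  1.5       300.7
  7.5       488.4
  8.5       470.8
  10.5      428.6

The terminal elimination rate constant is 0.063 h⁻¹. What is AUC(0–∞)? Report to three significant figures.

Trapezoidal AUC_0→10.5:
  [0→0.5]: (0.0+124.4)/2 × 0.5 = 31.1
  [0.5→1.5]: (124.4+300.7)/2 × 1 = 212.55
  [1.5→7.5]: (300.7+488.4)/2 × 6 = 2367.3
  [7.5→8.5]: (488.4+470.8)/2 × 1 = 479.6
  [8.5→10.5]: (470.8+428.6)/2 × 2 = 899.4
  Sum = 3989.95 µg/L·h
Extrapolated tail: C_last / k_e = 428.6 / 0.063 = 6803.175
AUC_0→∞ = 3989.95 + 6803.175 = 10793.125 µg/L·h

AUC = 10800 µg/L·h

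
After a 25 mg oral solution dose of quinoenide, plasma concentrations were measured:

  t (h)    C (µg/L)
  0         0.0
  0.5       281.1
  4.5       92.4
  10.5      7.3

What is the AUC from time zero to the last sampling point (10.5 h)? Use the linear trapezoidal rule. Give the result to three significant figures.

AUC = 1120 µg/L·h

Trapezoidal AUC_0→10.5:
  [0→0.5]: (0.0+281.1)/2 × 0.5 = 70.275
  [0.5→4.5]: (281.1+92.4)/2 × 4 = 747.0
  [4.5→10.5]: (92.4+7.3)/2 × 6 = 299.1
  Sum = 1116.375 µg/L·h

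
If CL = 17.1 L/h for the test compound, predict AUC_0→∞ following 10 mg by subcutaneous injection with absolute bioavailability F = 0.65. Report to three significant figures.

AUC_0→∞ = F × Dose / CL
        = 0.65 × 10 / 17.1 = 0.380117 mg/L·h

AUC = 0.380 mg/L·h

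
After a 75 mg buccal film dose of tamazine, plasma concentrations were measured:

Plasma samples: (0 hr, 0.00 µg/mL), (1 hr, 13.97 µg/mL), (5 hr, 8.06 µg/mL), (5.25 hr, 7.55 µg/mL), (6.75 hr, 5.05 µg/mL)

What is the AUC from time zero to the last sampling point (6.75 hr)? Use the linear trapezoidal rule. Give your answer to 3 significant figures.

Trapezoidal AUC_0→6.75:
  [0→1]: (0.00+13.97)/2 × 1 = 6.985
  [1→5]: (13.97+8.06)/2 × 4 = 44.06
  [5→5.25]: (8.06+7.55)/2 × 0.25 = 1.95125
  [5.25→6.75]: (7.55+5.05)/2 × 1.5 = 9.45
  Sum = 62.44625 µg/mL·hr

AUC = 62.4 µg/mL·hr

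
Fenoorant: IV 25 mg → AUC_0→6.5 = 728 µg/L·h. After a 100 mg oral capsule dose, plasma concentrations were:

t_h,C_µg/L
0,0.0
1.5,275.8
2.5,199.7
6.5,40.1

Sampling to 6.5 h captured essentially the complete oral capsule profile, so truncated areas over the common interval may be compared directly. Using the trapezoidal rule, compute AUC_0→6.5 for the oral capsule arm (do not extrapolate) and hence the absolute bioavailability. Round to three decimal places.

F = 0.317

Trapezoidal AUC_0→6.5 (oral capsule):
  [0→1.5]: (0.0+275.8)/2 × 1.5 = 206.85
  [1.5→2.5]: (275.8+199.7)/2 × 1 = 237.75
  [2.5→6.5]: (199.7+40.1)/2 × 4 = 479.6
  Sum = 924.2 µg/L·h
F = (AUC_ev/D_ev)/(AUC_iv/D_iv) = (924.2/100)/(728/25) = 9.242/29.12 = 0.3174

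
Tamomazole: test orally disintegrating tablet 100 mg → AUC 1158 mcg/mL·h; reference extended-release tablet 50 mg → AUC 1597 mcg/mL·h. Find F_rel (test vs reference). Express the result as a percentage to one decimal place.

F_rel = (AUC_test/D_test) / (AUC_ref/D_ref)
      = (1158/100) / (1597/50)
      = 11.58 / 31.94 = 0.3626 = 36.26%

F_rel = 36.3%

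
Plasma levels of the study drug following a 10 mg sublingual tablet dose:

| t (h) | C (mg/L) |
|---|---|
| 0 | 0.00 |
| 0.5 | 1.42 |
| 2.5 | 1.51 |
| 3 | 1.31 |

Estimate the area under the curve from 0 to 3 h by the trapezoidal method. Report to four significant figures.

Trapezoidal AUC_0→3:
  [0→0.5]: (0.00+1.42)/2 × 0.5 = 0.355
  [0.5→2.5]: (1.42+1.51)/2 × 2 = 2.93
  [2.5→3]: (1.51+1.31)/2 × 0.5 = 0.705
  Sum = 3.99 mg/L·h

AUC = 3.990 mg/L·h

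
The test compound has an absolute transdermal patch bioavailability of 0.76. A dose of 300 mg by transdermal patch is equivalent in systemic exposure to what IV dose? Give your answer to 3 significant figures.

D_iv = 228 mg

Systemic exposure from an extravascular dose = F × D_ev, so the equivalent IV dose is F × D_ev.
D_iv = F × D_ev = 0.76 × 300 = 228 mg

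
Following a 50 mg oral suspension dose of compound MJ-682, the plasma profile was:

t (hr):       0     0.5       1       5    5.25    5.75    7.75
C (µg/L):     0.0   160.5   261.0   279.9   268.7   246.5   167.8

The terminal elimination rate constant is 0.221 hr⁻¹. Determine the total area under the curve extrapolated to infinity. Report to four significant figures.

Trapezoidal AUC_0→7.75:
  [0→0.5]: (0.0+160.5)/2 × 0.5 = 40.125
  [0.5→1]: (160.5+261.0)/2 × 0.5 = 105.375
  [1→5]: (261.0+279.9)/2 × 4 = 1081.8
  [5→5.25]: (279.9+268.7)/2 × 0.25 = 68.575
  [5.25→5.75]: (268.7+246.5)/2 × 0.5 = 128.8
  [5.75→7.75]: (246.5+167.8)/2 × 2 = 414.3
  Sum = 1838.975 µg/L·hr
Extrapolated tail: C_last / k_e = 167.8 / 0.221 = 759.276
AUC_0→∞ = 1838.975 + 759.276 = 2598.251 µg/L·hr

AUC = 2598 µg/L·hr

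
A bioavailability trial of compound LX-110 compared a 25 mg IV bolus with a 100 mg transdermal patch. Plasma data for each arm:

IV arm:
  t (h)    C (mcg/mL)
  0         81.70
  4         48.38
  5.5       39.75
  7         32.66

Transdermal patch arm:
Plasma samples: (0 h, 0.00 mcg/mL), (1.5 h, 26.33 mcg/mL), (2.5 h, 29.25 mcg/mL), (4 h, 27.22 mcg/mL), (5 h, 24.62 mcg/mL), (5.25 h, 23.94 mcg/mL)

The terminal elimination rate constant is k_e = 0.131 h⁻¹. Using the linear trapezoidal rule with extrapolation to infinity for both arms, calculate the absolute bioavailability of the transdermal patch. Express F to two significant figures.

F = 0.12

Trapezoidal AUC_0→7 (IV):
  [0→4]: (81.70+48.38)/2 × 4 = 260.16
  [4→5.5]: (48.38+39.75)/2 × 1.5 = 66.0975
  [5.5→7]: (39.75+32.66)/2 × 1.5 = 54.3075
  Sum = 380.565 mcg/mL·h
IV tail: 32.66/0.131 = 249.313; AUC_iv,0→∞ = 380.565 + 249.313 = 629.878 mcg/mL·h
Trapezoidal AUC_0→5.25 (transdermal patch):
  [0→1.5]: (0.00+26.33)/2 × 1.5 = 19.7475
  [1.5→2.5]: (26.33+29.25)/2 × 1 = 27.79
  [2.5→4]: (29.25+27.22)/2 × 1.5 = 42.3525
  [4→5]: (27.22+24.62)/2 × 1 = 25.92
  [5→5.25]: (24.62+23.94)/2 × 0.25 = 6.07
  Sum = 121.88 mcg/mL·h
transdermal patch tail: 23.94/0.131 = 182.748; AUC_ev,0→∞ = 121.88 + 182.748 = 304.628 mcg/mL·h
F = (AUC_ev/D_ev)/(AUC_iv/D_iv) = (304.628/100)/(629.878/25) = 3.04628/25.19512 = 0.1209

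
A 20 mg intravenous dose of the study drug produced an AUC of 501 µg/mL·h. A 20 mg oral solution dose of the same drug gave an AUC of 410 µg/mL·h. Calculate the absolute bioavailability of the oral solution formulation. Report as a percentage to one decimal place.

F = 81.8%

F = (AUC_ev / D_ev) / (AUC_iv / D_iv)
  = (410/20) / (501/20)
  = 20.5 / 25.05 = 0.8184
  = 81.84%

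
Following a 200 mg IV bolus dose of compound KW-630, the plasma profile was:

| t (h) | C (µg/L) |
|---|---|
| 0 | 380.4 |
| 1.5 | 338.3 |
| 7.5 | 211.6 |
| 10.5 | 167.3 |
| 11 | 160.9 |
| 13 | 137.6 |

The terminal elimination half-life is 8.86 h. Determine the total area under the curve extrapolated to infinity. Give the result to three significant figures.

AUC = 4900 µg/L·h

Trapezoidal AUC_0→13:
  [0→1.5]: (380.4+338.3)/2 × 1.5 = 539.025
  [1.5→7.5]: (338.3+211.6)/2 × 6 = 1649.7
  [7.5→10.5]: (211.6+167.3)/2 × 3 = 568.35
  [10.5→11]: (167.3+160.9)/2 × 0.5 = 82.05
  [11→13]: (160.9+137.6)/2 × 2 = 298.5
  Sum = 3137.625 µg/L·h
k_e = ln2 / t½ = 0.693147 / 8.86 = 0.0782 h^-1
Extrapolated tail: C_last / k_e = 137.6 / 0.0782 = 1759.591
AUC_0→∞ = 3137.625 + 1759.591 = 4897.216 µg/L·h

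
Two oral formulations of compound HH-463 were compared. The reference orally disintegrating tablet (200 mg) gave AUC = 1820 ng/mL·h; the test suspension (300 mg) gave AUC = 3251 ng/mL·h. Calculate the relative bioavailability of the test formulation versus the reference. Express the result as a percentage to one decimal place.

F_rel = 119.1%

F_rel = (AUC_test/D_test) / (AUC_ref/D_ref)
      = (3251/300) / (1820/200)
      = 10.8367 / 9.1 = 1.1908 = 119.08%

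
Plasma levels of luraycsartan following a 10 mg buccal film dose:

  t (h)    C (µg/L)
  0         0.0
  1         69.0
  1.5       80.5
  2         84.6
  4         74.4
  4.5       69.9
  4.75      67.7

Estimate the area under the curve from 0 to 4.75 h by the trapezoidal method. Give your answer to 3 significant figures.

AUC = 325 µg/L·h

Trapezoidal AUC_0→4.75:
  [0→1]: (0.0+69.0)/2 × 1 = 34.5
  [1→1.5]: (69.0+80.5)/2 × 0.5 = 37.375
  [1.5→2]: (80.5+84.6)/2 × 0.5 = 41.275
  [2→4]: (84.6+74.4)/2 × 2 = 159.0
  [4→4.5]: (74.4+69.9)/2 × 0.5 = 36.075
  [4.5→4.75]: (69.9+67.7)/2 × 0.25 = 17.2
  Sum = 325.425 µg/L·h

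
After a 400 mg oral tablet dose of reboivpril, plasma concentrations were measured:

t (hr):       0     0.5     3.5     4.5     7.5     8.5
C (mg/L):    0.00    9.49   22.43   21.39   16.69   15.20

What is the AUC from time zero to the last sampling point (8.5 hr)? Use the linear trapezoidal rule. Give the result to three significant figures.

Trapezoidal AUC_0→8.5:
  [0→0.5]: (0.00+9.49)/2 × 0.5 = 2.3725
  [0.5→3.5]: (9.49+22.43)/2 × 3 = 47.88
  [3.5→4.5]: (22.43+21.39)/2 × 1 = 21.91
  [4.5→7.5]: (21.39+16.69)/2 × 3 = 57.12
  [7.5→8.5]: (16.69+15.20)/2 × 1 = 15.945
  Sum = 145.2275 mg/L·hr

AUC = 145 mg/L·hr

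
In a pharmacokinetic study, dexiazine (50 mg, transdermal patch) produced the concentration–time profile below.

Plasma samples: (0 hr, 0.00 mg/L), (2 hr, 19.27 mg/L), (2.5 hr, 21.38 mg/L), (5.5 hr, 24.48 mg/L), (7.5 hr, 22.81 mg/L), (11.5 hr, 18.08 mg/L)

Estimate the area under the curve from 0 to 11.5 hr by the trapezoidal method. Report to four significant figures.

AUC = 227.3 mg/L·hr

Trapezoidal AUC_0→11.5:
  [0→2]: (0.00+19.27)/2 × 2 = 19.27
  [2→2.5]: (19.27+21.38)/2 × 0.5 = 10.1625
  [2.5→5.5]: (21.38+24.48)/2 × 3 = 68.79
  [5.5→7.5]: (24.48+22.81)/2 × 2 = 47.29
  [7.5→11.5]: (22.81+18.08)/2 × 4 = 81.78
  Sum = 227.2925 mg/L·hr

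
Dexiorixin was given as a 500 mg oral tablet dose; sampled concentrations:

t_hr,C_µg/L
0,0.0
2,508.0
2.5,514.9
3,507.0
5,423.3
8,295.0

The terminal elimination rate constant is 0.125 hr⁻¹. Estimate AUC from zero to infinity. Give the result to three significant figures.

Trapezoidal AUC_0→8:
  [0→2]: (0.0+508.0)/2 × 2 = 508.0
  [2→2.5]: (508.0+514.9)/2 × 0.5 = 255.725
  [2.5→3]: (514.9+507.0)/2 × 0.5 = 255.475
  [3→5]: (507.0+423.3)/2 × 2 = 930.3
  [5→8]: (423.3+295.0)/2 × 3 = 1077.45
  Sum = 3026.95 µg/L·hr
Extrapolated tail: C_last / k_e = 295.0 / 0.125 = 2360.000
AUC_0→∞ = 3026.95 + 2360.000 = 5386.95 µg/L·hr

AUC = 5390 µg/L·hr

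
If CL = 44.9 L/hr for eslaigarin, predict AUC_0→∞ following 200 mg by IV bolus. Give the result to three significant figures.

AUC_0→∞ = Dose_iv / CL
        = 200 / 44.9 = 4.45434 mg/L·hr

AUC = 4.45 mg/L·hr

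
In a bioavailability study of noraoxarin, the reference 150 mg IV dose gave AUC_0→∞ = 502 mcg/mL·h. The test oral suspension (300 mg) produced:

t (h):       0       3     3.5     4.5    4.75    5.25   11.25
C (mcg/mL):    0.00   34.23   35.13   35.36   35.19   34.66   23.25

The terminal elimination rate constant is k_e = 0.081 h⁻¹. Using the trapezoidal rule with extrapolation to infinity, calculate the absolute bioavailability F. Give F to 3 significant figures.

Trapezoidal AUC_0→11.25 (oral suspension):
  [0→3]: (0.00+34.23)/2 × 3 = 51.345
  [3→3.5]: (34.23+35.13)/2 × 0.5 = 17.34
  [3.5→4.5]: (35.13+35.36)/2 × 1 = 35.245
  [4.5→4.75]: (35.36+35.19)/2 × 0.25 = 8.81875
  [4.75→5.25]: (35.19+34.66)/2 × 0.5 = 17.4625
  [5.25→11.25]: (34.66+23.25)/2 × 6 = 173.73
  Sum = 303.94125 mcg/mL·h
Tail: C_last/k_e = 23.25/0.081 = 287.037
AUC_0→∞ (oral suspension) = 303.94125 + 287.037 = 590.97825 mcg/mL·h
F = (AUC_ev/D_ev)/(AUC_iv/D_iv) = (590.97825/300)/(502/150) = 1.9699275/3.34667 = 0.5886

F = 0.589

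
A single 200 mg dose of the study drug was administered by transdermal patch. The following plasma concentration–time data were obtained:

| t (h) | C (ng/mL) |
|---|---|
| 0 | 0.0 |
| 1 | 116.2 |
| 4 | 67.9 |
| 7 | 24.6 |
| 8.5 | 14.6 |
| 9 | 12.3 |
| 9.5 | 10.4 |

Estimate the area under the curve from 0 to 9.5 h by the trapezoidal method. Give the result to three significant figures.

Trapezoidal AUC_0→9.5:
  [0→1]: (0.0+116.2)/2 × 1 = 58.1
  [1→4]: (116.2+67.9)/2 × 3 = 276.15
  [4→7]: (67.9+24.6)/2 × 3 = 138.75
  [7→8.5]: (24.6+14.6)/2 × 1.5 = 29.4
  [8.5→9]: (14.6+12.3)/2 × 0.5 = 6.725
  [9→9.5]: (12.3+10.4)/2 × 0.5 = 5.675
  Sum = 514.8 ng/mL·h

AUC = 515 ng/mL·h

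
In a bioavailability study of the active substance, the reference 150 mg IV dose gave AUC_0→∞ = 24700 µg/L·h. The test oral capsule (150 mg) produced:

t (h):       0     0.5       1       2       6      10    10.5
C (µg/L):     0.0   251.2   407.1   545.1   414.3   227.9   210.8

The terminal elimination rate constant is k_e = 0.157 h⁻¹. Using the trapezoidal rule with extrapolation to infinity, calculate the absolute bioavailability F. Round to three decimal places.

Trapezoidal AUC_0→10.5 (oral capsule):
  [0→0.5]: (0.0+251.2)/2 × 0.5 = 62.8
  [0.5→1]: (251.2+407.1)/2 × 0.5 = 164.575
  [1→2]: (407.1+545.1)/2 × 1 = 476.1
  [2→6]: (545.1+414.3)/2 × 4 = 1918.8
  [6→10]: (414.3+227.9)/2 × 4 = 1284.4
  [10→10.5]: (227.9+210.8)/2 × 0.5 = 109.675
  Sum = 4016.35 µg/L·h
Tail: C_last/k_e = 210.8/0.157 = 1342.675
AUC_0→∞ (oral capsule) = 4016.35 + 1342.675 = 5359.025 µg/L·h
F = (AUC_ev/D_ev)/(AUC_iv/D_iv) = (5359.025/150)/(24700/150) = 35.7268/164.667 = 0.2170

F = 0.217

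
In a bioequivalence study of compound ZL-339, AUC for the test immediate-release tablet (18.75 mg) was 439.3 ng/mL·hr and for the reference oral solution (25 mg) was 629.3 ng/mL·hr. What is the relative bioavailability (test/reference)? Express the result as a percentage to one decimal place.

F_rel = 93.1%

F_rel = (AUC_test/D_test) / (AUC_ref/D_ref)
      = (439.3/18.75) / (629.3/25)
      = 23.4293 / 25.172 = 0.9308 = 93.08%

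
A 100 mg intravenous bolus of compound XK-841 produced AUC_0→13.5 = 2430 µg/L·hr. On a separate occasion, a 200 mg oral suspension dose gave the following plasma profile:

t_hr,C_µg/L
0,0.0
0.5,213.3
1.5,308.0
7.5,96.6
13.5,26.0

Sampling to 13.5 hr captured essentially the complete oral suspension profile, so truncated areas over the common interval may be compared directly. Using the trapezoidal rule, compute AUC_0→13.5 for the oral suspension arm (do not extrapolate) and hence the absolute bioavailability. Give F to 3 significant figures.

Trapezoidal AUC_0→13.5 (oral suspension):
  [0→0.5]: (0.0+213.3)/2 × 0.5 = 53.325
  [0.5→1.5]: (213.3+308.0)/2 × 1 = 260.65
  [1.5→7.5]: (308.0+96.6)/2 × 6 = 1213.8
  [7.5→13.5]: (96.6+26.0)/2 × 6 = 367.8
  Sum = 1895.575 µg/L·hr
F = (AUC_ev/D_ev)/(AUC_iv/D_iv) = (1895.575/200)/(2430/100) = 9.477875/24.3 = 0.3900

F = 0.390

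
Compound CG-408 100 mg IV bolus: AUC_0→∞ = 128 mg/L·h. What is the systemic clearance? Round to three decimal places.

CL = Dose_iv / AUC_0→∞
   = 100 / 128 = 0.78125 L/h

CL = 0.781 L/h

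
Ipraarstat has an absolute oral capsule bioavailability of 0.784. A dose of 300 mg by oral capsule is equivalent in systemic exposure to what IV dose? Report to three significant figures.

D_iv = 235 mg

Systemic exposure from an extravascular dose = F × D_ev, so the equivalent IV dose is F × D_ev.
D_iv = F × D_ev = 0.784 × 300 = 235.2 mg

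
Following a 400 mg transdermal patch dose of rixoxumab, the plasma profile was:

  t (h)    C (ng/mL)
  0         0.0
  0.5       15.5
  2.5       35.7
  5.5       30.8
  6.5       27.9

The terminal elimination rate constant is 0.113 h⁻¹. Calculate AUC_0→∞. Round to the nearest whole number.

AUC = 431 ng/mL·h

Trapezoidal AUC_0→6.5:
  [0→0.5]: (0.0+15.5)/2 × 0.5 = 3.875
  [0.5→2.5]: (15.5+35.7)/2 × 2 = 51.2
  [2.5→5.5]: (35.7+30.8)/2 × 3 = 99.75
  [5.5→6.5]: (30.8+27.9)/2 × 1 = 29.35
  Sum = 184.175 ng/mL·h
Extrapolated tail: C_last / k_e = 27.9 / 0.113 = 246.903
AUC_0→∞ = 184.175 + 246.903 = 431.078 ng/mL·h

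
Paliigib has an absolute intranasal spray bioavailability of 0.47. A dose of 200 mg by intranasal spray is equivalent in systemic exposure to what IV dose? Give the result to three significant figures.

Systemic exposure from an extravascular dose = F × D_ev, so the equivalent IV dose is F × D_ev.
D_iv = F × D_ev = 0.47 × 200 = 94 mg

D_iv = 94.0 mg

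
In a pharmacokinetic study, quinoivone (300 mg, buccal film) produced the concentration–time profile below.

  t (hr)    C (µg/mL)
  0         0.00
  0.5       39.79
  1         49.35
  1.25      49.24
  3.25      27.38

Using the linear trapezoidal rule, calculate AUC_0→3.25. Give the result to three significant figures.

Trapezoidal AUC_0→3.25:
  [0→0.5]: (0.00+39.79)/2 × 0.5 = 9.9475
  [0.5→1]: (39.79+49.35)/2 × 0.5 = 22.285
  [1→1.25]: (49.35+49.24)/2 × 0.25 = 12.32375
  [1.25→3.25]: (49.24+27.38)/2 × 2 = 76.62
  Sum = 121.17625 µg/mL·hr

AUC = 121 µg/mL·hr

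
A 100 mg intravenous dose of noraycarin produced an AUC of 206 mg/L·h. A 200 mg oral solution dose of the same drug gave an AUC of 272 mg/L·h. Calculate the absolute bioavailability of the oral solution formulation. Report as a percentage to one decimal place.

F = (AUC_ev / D_ev) / (AUC_iv / D_iv)
  = (272/200) / (206/100)
  = 1.36 / 2.06 = 0.6602
  = 66.02%

F = 66.0%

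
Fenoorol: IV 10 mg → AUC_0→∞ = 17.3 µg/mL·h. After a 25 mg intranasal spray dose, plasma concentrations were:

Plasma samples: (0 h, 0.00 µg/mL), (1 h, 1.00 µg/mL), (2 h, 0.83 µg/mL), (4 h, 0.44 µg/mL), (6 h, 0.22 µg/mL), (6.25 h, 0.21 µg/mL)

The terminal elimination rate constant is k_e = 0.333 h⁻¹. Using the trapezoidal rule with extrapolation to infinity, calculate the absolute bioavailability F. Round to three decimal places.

F = 0.093

Trapezoidal AUC_0→6.25 (intranasal spray):
  [0→1]: (0.00+1.00)/2 × 1 = 0.5
  [1→2]: (1.00+0.83)/2 × 1 = 0.915
  [2→4]: (0.83+0.44)/2 × 2 = 1.27
  [4→6]: (0.44+0.22)/2 × 2 = 0.66
  [6→6.25]: (0.22+0.21)/2 × 0.25 = 0.05375
  Sum = 3.39875 µg/mL·h
Tail: C_last/k_e = 0.21/0.333 = 0.631
AUC_0→∞ (intranasal spray) = 3.39875 + 0.631 = 4.02975 µg/mL·h
F = (AUC_ev/D_ev)/(AUC_iv/D_iv) = (4.02975/25)/(17.3/10) = 0.16119/1.73 = 0.0932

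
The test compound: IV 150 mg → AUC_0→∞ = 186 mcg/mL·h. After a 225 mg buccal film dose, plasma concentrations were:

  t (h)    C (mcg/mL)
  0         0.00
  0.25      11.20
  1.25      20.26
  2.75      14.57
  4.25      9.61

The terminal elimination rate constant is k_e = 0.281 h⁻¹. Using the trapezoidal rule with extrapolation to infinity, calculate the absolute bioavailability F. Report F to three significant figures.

Trapezoidal AUC_0→4.25 (buccal film):
  [0→0.25]: (0.00+11.20)/2 × 0.25 = 1.4
  [0.25→1.25]: (11.20+20.26)/2 × 1 = 15.73
  [1.25→2.75]: (20.26+14.57)/2 × 1.5 = 26.1225
  [2.75→4.25]: (14.57+9.61)/2 × 1.5 = 18.135
  Sum = 61.3875 mcg/mL·h
Tail: C_last/k_e = 9.61/0.281 = 34.199
AUC_0→∞ (buccal film) = 61.3875 + 34.199 = 95.5865 mcg/mL·h
F = (AUC_ev/D_ev)/(AUC_iv/D_iv) = (95.5865/225)/(186/150) = 0.424829/1.24 = 0.3426

F = 0.343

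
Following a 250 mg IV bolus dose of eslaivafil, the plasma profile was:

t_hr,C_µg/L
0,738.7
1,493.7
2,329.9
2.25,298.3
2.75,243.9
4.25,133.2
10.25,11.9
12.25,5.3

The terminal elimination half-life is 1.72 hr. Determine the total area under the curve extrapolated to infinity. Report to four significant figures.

Trapezoidal AUC_0→12.25:
  [0→1]: (738.7+493.7)/2 × 1 = 616.2
  [1→2]: (493.7+329.9)/2 × 1 = 411.8
  [2→2.25]: (329.9+298.3)/2 × 0.25 = 78.525
  [2.25→2.75]: (298.3+243.9)/2 × 0.5 = 135.55
  [2.75→4.25]: (243.9+133.2)/2 × 1.5 = 282.825
  [4.25→10.25]: (133.2+11.9)/2 × 6 = 435.3
  [10.25→12.25]: (11.9+5.3)/2 × 2 = 17.2
  Sum = 1977.4 µg/L·hr
k_e = ln2 / t½ = 0.693147 / 1.72 = 0.4030 hr^-1
Extrapolated tail: C_last / k_e = 5.3 / 0.403 = 13.151
AUC_0→∞ = 1977.4 + 13.151 = 1990.551 µg/L·hr

AUC = 1991 µg/L·hr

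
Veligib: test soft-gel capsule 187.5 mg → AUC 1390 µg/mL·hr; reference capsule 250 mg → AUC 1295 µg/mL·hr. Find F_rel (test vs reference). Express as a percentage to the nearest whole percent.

F_rel = 143%

F_rel = (AUC_test/D_test) / (AUC_ref/D_ref)
      = (1390/187.5) / (1295/250)
      = 7.41333 / 5.18 = 1.4311 = 143.11%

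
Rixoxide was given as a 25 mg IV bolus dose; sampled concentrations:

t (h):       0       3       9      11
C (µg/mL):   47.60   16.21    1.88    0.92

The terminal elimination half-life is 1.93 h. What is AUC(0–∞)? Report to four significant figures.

Trapezoidal AUC_0→11:
  [0→3]: (47.60+16.21)/2 × 3 = 95.715
  [3→9]: (16.21+1.88)/2 × 6 = 54.27
  [9→11]: (1.88+0.92)/2 × 2 = 2.8
  Sum = 152.785 µg/mL·h
k_e = ln2 / t½ = 0.693147 / 1.93 = 0.3591 h^-1
Extrapolated tail: C_last / k_e = 0.92 / 0.3591 = 2.562
AUC_0→∞ = 152.785 + 2.562 = 155.347 µg/mL·h

AUC = 155.3 µg/mL·h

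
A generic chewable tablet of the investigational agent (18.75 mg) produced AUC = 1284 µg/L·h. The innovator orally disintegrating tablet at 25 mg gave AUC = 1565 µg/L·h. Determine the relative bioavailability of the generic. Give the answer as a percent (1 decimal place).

F_rel = 109.4%

F_rel = (AUC_test/D_test) / (AUC_ref/D_ref)
      = (1284/18.75) / (1565/25)
      = 68.48 / 62.6 = 1.0939 = 109.39%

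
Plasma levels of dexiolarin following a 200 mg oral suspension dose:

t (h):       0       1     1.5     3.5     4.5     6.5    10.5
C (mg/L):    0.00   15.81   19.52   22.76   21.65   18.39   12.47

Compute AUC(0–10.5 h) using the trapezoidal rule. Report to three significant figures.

Trapezoidal AUC_0→10.5:
  [0→1]: (0.00+15.81)/2 × 1 = 7.905
  [1→1.5]: (15.81+19.52)/2 × 0.5 = 8.8325
  [1.5→3.5]: (19.52+22.76)/2 × 2 = 42.28
  [3.5→4.5]: (22.76+21.65)/2 × 1 = 22.205
  [4.5→6.5]: (21.65+18.39)/2 × 2 = 40.04
  [6.5→10.5]: (18.39+12.47)/2 × 4 = 61.72
  Sum = 182.9825 mg/L·h

AUC = 183 mg/L·h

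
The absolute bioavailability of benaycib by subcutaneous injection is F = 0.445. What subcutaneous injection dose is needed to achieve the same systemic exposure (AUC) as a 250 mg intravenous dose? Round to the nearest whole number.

D_subcutaneous = 562 mg

For equal systemic exposure: F × D_ev = D_iv
D_ev = D_iv / F = 250 / 0.445 = 561.798 mg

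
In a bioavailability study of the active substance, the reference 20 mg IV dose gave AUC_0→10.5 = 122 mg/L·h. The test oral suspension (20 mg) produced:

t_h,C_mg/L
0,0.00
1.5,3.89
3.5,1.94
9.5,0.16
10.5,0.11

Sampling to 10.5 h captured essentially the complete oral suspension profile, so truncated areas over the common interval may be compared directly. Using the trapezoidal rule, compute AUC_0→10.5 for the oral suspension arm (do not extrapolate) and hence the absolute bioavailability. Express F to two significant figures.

F = 0.12

Trapezoidal AUC_0→10.5 (oral suspension):
  [0→1.5]: (0.00+3.89)/2 × 1.5 = 2.9175
  [1.5→3.5]: (3.89+1.94)/2 × 2 = 5.83
  [3.5→9.5]: (1.94+0.16)/2 × 6 = 6.3
  [9.5→10.5]: (0.16+0.11)/2 × 1 = 0.135
  Sum = 15.1825 mg/L·h
F = (AUC_ev/D_ev)/(AUC_iv/D_iv) = (15.1825/20)/(122/20) = 0.759125/6.1 = 0.1244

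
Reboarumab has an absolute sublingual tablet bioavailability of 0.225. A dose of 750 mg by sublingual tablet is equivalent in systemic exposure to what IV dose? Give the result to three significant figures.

Systemic exposure from an extravascular dose = F × D_ev, so the equivalent IV dose is F × D_ev.
D_iv = F × D_ev = 0.225 × 750 = 168.75 mg

D_iv = 169 mg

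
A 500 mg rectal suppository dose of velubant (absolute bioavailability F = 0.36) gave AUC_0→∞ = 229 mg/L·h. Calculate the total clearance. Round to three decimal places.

CL = 0.786 L/h

CL = F × Dose / AUC_0→∞
   = 0.36 × 500 / 229 = 0.786026 L/h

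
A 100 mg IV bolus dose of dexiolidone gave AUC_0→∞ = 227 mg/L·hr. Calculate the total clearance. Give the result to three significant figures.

CL = 0.441 L/hr

CL = Dose_iv / AUC_0→∞
   = 100 / 227 = 0.440529 L/hr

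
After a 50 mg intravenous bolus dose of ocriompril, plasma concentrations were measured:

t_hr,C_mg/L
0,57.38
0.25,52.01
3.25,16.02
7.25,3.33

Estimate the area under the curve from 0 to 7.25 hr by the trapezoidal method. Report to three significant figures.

AUC = 154 mg/L·hr

Trapezoidal AUC_0→7.25:
  [0→0.25]: (57.38+52.01)/2 × 0.25 = 13.67375
  [0.25→3.25]: (52.01+16.02)/2 × 3 = 102.045
  [3.25→7.25]: (16.02+3.33)/2 × 4 = 38.7
  Sum = 154.41875 mg/L·hr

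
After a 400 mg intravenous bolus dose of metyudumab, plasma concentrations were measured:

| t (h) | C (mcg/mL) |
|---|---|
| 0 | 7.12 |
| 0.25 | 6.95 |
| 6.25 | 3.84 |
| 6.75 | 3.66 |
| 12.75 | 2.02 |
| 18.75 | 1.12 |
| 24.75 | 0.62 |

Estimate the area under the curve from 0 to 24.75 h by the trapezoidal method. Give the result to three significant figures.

AUC = 67.7 mcg/mL·h

Trapezoidal AUC_0→24.75:
  [0→0.25]: (7.12+6.95)/2 × 0.25 = 1.75875
  [0.25→6.25]: (6.95+3.84)/2 × 6 = 32.37
  [6.25→6.75]: (3.84+3.66)/2 × 0.5 = 1.875
  [6.75→12.75]: (3.66+2.02)/2 × 6 = 17.04
  [12.75→18.75]: (2.02+1.12)/2 × 6 = 9.42
  [18.75→24.75]: (1.12+0.62)/2 × 6 = 5.22
  Sum = 67.68375 mcg/mL·h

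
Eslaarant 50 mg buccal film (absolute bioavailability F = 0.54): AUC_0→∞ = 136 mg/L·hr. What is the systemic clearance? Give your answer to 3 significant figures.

CL = F × Dose / AUC_0→∞
   = 0.54 × 50 / 136 = 0.198529 L/hr

CL = 0.199 L/hr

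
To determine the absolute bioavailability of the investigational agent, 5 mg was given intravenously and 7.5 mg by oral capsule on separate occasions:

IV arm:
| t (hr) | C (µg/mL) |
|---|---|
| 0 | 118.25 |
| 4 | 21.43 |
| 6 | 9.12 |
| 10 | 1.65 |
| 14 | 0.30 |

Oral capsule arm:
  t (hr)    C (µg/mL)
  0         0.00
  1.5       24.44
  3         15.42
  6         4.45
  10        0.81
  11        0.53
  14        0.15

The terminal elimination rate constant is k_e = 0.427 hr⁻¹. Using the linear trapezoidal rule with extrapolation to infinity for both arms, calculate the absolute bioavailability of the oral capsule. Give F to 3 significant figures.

Trapezoidal AUC_0→14 (IV):
  [0→4]: (118.25+21.43)/2 × 4 = 279.36
  [4→6]: (21.43+9.12)/2 × 2 = 30.55
  [6→10]: (9.12+1.65)/2 × 4 = 21.54
  [10→14]: (1.65+0.30)/2 × 4 = 3.9
  Sum = 335.35 µg/mL·hr
IV tail: 0.30/0.427 = 0.703; AUC_iv,0→∞ = 335.35 + 0.703 = 336.053 µg/mL·hr
Trapezoidal AUC_0→14 (oral capsule):
  [0→1.5]: (0.00+24.44)/2 × 1.5 = 18.33
  [1.5→3]: (24.44+15.42)/2 × 1.5 = 29.895
  [3→6]: (15.42+4.45)/2 × 3 = 29.805
  [6→10]: (4.45+0.81)/2 × 4 = 10.52
  [10→11]: (0.81+0.53)/2 × 1 = 0.67
  [11→14]: (0.53+0.15)/2 × 3 = 1.02
  Sum = 90.24 µg/mL·hr
oral capsule tail: 0.15/0.427 = 0.351; AUC_ev,0→∞ = 90.24 + 0.351 = 90.591 µg/mL·hr
F = (AUC_ev/D_ev)/(AUC_iv/D_iv) = (90.591/7.5)/(336.053/5) = 12.0788/67.2106 = 0.1797

F = 0.180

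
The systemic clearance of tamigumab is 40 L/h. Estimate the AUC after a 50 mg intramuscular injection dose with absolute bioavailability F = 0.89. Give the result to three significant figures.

AUC_0→∞ = F × Dose / CL
        = 0.89 × 50 / 40 = 1.1125 mg/L·h

AUC = 1.11 mg/L·h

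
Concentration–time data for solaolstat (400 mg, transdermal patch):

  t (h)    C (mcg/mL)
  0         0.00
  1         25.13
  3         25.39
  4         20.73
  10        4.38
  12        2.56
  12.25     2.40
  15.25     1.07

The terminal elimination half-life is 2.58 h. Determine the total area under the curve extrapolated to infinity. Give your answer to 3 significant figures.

Trapezoidal AUC_0→15.25:
  [0→1]: (0.00+25.13)/2 × 1 = 12.565
  [1→3]: (25.13+25.39)/2 × 2 = 50.52
  [3→4]: (25.39+20.73)/2 × 1 = 23.06
  [4→10]: (20.73+4.38)/2 × 6 = 75.33
  [10→12]: (4.38+2.56)/2 × 2 = 6.94
  [12→12.25]: (2.56+2.40)/2 × 0.25 = 0.62
  [12.25→15.25]: (2.40+1.07)/2 × 3 = 5.205
  Sum = 174.24 mcg/mL·h
k_e = ln2 / t½ = 0.693147 / 2.58 = 0.2687 h^-1
Extrapolated tail: C_last / k_e = 1.07 / 0.2687 = 3.982
AUC_0→∞ = 174.24 + 3.982 = 178.222 mcg/mL·h

AUC = 178 mcg/mL·h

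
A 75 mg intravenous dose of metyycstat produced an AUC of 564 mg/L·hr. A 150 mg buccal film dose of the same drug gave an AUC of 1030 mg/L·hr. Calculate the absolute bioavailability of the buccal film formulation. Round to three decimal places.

F = (AUC_ev / D_ev) / (AUC_iv / D_iv)
  = (1030/150) / (564/75)
  = 6.86667 / 7.52 = 0.9131

F = 0.913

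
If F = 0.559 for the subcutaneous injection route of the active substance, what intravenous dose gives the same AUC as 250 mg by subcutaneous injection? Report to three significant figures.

Systemic exposure from an extravascular dose = F × D_ev, so the equivalent IV dose is F × D_ev.
D_iv = F × D_ev = 0.559 × 250 = 139.75 mg

D_iv = 140 mg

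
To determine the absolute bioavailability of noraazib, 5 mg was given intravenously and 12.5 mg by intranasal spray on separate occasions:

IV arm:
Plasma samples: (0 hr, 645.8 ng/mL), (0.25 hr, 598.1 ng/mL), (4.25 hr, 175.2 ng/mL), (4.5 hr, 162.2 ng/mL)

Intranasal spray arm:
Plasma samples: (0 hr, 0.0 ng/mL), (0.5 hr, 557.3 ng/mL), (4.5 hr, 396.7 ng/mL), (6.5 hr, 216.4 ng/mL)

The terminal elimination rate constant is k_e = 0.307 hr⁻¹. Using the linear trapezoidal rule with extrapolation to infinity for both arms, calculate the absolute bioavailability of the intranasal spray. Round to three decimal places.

Trapezoidal AUC_0→4.5 (IV):
  [0→0.25]: (645.8+598.1)/2 × 0.25 = 155.4875
  [0.25→4.25]: (598.1+175.2)/2 × 4 = 1546.6
  [4.25→4.5]: (175.2+162.2)/2 × 0.25 = 42.175
  Sum = 1744.2625 ng/mL·hr
IV tail: 162.2/0.307 = 528.339; AUC_iv,0→∞ = 1744.2625 + 528.339 = 2272.6015 ng/mL·hr
Trapezoidal AUC_0→6.5 (intranasal spray):
  [0→0.5]: (0.0+557.3)/2 × 0.5 = 139.325
  [0.5→4.5]: (557.3+396.7)/2 × 4 = 1908.0
  [4.5→6.5]: (396.7+216.4)/2 × 2 = 613.1
  Sum = 2660.425 ng/mL·hr
intranasal spray tail: 216.4/0.307 = 704.886; AUC_ev,0→∞ = 2660.425 + 704.886 = 3365.311 ng/mL·hr
F = (AUC_ev/D_ev)/(AUC_iv/D_iv) = (3365.311/12.5)/(2272.6015/5) = 269.22488/454.5203 = 0.5923

F = 0.592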